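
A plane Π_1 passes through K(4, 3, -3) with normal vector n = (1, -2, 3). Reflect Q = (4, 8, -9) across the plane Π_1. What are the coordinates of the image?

(8, 0, 3)

Π_1: n·r = n·K gives x - 2y + 3z = -11.
λ = (n·Q − d)/|n|² = (-39 − (-11))/14 = -2.
Reflection = Q − 2λn = (4, 8, -9) − (-4)·(1, -2, 3) = (8, 0, 3).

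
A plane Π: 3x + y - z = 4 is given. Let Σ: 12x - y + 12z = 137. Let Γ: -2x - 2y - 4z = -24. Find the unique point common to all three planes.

Solving the 3×3 linear system 3x + y - z = 4, 12x - y + 12z = 137, -2x - 2y - 4z = -24 (e.g. by elimination or Cramer's rule, determinant = 134) gives (5, -5, 6).

(5, -5, 6)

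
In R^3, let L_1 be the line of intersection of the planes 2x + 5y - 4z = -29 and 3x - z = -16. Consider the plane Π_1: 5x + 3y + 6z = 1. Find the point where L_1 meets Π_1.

(-4, -1, 4)

Direction of L_1: (2, 5, -4) × (3, 0, -1) = (-5, -10, -15).
A point on L_1: solving the two plane equations with x = -1 gives (-1, 5, 13).
Substitute r = (-1, 5, 13) + t(-5, -10, -15) into the plane: 88 + (-145)t = 1, so t = 3/5.
Intersection: (-1, 5, 13) + (3/5)·(-5, -10, -15) = (-4, -1, 4).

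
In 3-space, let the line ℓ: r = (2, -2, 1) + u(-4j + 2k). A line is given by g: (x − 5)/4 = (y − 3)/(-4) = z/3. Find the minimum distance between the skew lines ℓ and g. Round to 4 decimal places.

g has direction (4, -4, 3) through (5, 3, 0).
Common perpendicular direction n = (0, -4, 2) × (4, -4, 3) = (-4, 8, 16).
With w = (5, 3, 0) − (2, -2, 1) = (3, 5, -1), w · n = 12.
Distance = |w · n| / |n| = |12| / √336 ≈ 0.6547.

0.6547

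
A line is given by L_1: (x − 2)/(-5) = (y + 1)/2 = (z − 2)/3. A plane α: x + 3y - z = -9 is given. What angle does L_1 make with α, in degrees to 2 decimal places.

L_1 has direction (-5, 2, 3) through (2, -1, 2).
sin θ = |n·v| / (|n||v|) = |-2| / (√11 · √38) = 0.09782.
θ ≈ 5.61°.

5.61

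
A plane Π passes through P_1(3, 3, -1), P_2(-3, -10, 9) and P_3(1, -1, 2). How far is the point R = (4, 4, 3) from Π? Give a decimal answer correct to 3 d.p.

P_1P_2 = (-6, -13, 10), P_1P_3 = (-2, -4, 3); a normal to Π is P_1P_2 × P_1P_3 = (1, -2, -2).
Using P_1: Π has equation x - 2y - 2z = -1.
n·R − d = (1)·(4) + (-2)·(4) + (-2)·(3) − (-1) = -9; |n| = √9.
Distance = |-9| / √9 = 9/√9 ≈ 3.000.

3.000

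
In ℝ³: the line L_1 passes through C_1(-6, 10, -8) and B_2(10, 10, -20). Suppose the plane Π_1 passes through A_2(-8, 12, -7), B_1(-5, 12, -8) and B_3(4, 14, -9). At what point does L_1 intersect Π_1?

A direction vector for L_1 is B_2 − C_1 = (16, 0, -12).
A_2B_1 = (3, 0, -1), A_2B_3 = (12, 2, -2); a normal to Π_1 is A_2B_1 × A_2B_3 = (2, -6, 6).
Using A_2: Π_1 has equation 2x - 6y + 6z = -130.
Substitute r = (-6, 10, -8) + t(16, 0, -12) into the plane: -120 + (-40)t = -130, so t = 1/4.
Intersection: (-6, 10, -8) + (1/4)·(16, 0, -12) = (-2, 10, -11).

(-2, 10, -11)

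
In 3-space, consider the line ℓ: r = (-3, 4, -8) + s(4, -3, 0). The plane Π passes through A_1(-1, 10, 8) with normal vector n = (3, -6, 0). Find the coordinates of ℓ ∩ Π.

Π: n·r = n·A_1 gives 3x - 6y = -63.
Substitute r = (-3, 4, -8) + t(4, -3, 0) into the plane: -33 + 30t = -63, so t = -1.
Intersection: (-3, 4, -8) + (-1)·(4, -3, 0) = (-7, 7, -8).

(-7, 7, -8)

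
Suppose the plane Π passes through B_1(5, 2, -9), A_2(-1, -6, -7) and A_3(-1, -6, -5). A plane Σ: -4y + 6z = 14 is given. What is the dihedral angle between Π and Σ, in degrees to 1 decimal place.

70.6

B_1A_2 = (-6, -8, 2), B_1A_3 = (-6, -8, 4); a normal to Π is B_1A_2 × B_1A_3 = (-16, 12, 0).
Using B_1: Π has equation -16x + 12y = -56.
cos θ = |n₁·n₂| / (|n₁||n₂|) = |-48| / (√400 · √52).
θ = arccos(0.33282) ≈ 70.6°.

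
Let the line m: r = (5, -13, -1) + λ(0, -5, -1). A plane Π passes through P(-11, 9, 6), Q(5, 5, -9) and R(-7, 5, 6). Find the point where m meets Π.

PQ = (16, -4, -15), PR = (4, -4, 0); a normal to Π is PQ × PR = (-60, -60, -48).
Using P: Π has equation -60x - 60y - 48z = -168.
Substitute r = (5, -13, -1) + t(0, -5, -1) into the plane: 528 + 348t = -168, so t = -2.
Intersection: (5, -13, -1) + (-2)·(0, -5, -1) = (5, -3, 1).

(5, -3, 1)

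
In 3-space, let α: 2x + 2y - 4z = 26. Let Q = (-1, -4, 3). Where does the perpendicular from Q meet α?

(3, 0, -5)

Foot = Q − λn with λ = (n·Q − d)/|n|² = (-22 − 26)/24 = -2.
Foot = (-1, -4, 3) − (-2)·(2, 2, -4) = (3, 0, -5).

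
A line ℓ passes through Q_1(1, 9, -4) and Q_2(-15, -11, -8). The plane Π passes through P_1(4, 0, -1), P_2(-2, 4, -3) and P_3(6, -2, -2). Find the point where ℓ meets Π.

A direction vector for ℓ is Q_2 − Q_1 = (-16, -20, -4).
P_1P_2 = (-6, 4, -2), P_1P_3 = (2, -2, -1); a normal to Π is P_1P_2 × P_1P_3 = (-8, -10, 4).
Using P_1: Π has equation -8x - 10y + 4z = -36.
Substitute r = (1, 9, -4) + t(-16, -20, -4) into the plane: -114 + 312t = -36, so t = 1/4.
Intersection: (1, 9, -4) + (1/4)·(-16, -20, -4) = (-3, 4, -5).

(-3, 4, -5)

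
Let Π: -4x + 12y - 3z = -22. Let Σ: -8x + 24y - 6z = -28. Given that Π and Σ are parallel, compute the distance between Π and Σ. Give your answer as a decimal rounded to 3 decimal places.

Rescale Σ by 1/2: -4x + 12y - 3z = -14. Then distance = |-22 − (-14)| / √169 ≈ 0.615.

0.615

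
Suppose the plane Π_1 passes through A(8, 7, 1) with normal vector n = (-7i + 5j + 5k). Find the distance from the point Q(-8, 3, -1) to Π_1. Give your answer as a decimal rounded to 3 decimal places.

Π_1: n·r = n·A gives -7x + 5y + 5z = -16.
n·Q − d = (-7)·(-8) + (5)·(3) + (5)·(-1) − (-16) = 82; |n| = √99.
Distance = |82| / √99 = 82/√99 ≈ 8.241.

8.241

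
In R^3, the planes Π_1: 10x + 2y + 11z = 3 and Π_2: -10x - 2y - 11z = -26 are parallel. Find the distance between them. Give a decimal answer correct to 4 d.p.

Rescale Π_2 by 1/(-1): 10x + 2y + 11z = 26. Then distance = |3 − 26| / √225 ≈ 1.5333.

1.5333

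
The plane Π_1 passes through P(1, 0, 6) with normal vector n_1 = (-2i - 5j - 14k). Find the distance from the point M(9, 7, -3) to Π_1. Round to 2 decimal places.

5.00

Π_1: n_1·r = n_1·P gives -2x - 5y - 14z = -86.
n·M − d = (-2)·(9) + (-5)·(7) + (-14)·(-3) − (-86) = 75; |n| = √225.
Distance = |75| / √225 = 75/√225 ≈ 5.00.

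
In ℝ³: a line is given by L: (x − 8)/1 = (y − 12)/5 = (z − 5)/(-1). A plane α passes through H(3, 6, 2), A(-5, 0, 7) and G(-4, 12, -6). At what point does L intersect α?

(6, 2, 7)

L has direction (1, 5, -1) through (8, 12, 5).
HA = (-8, -6, 5), HG = (-7, 6, -8); a normal to α is HA × HG = (18, -99, -90).
Using H: α has equation 18x - 99y - 90z = -720.
Substitute r = (8, 12, 5) + t(1, 5, -1) into the plane: -1494 + (-387)t = -720, so t = -2.
Intersection: (8, 12, 5) + (-2)·(1, 5, -1) = (6, 2, 7).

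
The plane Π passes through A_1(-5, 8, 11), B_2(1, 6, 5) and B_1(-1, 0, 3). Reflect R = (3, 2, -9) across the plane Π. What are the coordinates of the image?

A_1B_2 = (6, -2, -6), A_1B_1 = (4, -8, -8); a normal to Π is A_1B_2 × A_1B_1 = (-32, 24, -40).
Using A_1: Π has equation -32x + 24y - 40z = -88.
λ = (n·R − d)/|n|² = (312 − (-88))/3200 = 1/8.
Reflection = R − 2λn = (3, 2, -9) − (1/4)·(-32, 24, -40) = (11, -4, 1).

(11, -4, 1)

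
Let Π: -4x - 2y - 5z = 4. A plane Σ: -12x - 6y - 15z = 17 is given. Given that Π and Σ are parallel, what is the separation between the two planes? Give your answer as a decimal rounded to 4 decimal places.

0.2485

Rescale Σ by 1/3: -4x - 2y - 5z = 17/3. Then distance = |4 − (17/3)| / √45 ≈ 0.2485.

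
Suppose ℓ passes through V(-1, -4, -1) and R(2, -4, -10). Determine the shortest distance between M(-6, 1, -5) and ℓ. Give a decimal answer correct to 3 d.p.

7.817

A direction vector for ℓ is R − V = (3, 0, -9).
Taking (-1, -4, -1) on ℓ with direction v = (3, 0, -9): w = M − (-1, -4, -1) = (-5, 5, -4), and w × v = (-45, -57, -15).
Distance = |w × v| / |v| = √5499 / √90 ≈ 7.817.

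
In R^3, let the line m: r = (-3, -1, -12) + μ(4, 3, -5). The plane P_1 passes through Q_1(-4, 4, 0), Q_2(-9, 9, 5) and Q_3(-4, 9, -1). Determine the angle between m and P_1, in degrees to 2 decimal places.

2.06

Q_1Q_2 = (-5, 5, 5), Q_1Q_3 = (0, 5, -1); a normal to P_1 is Q_1Q_2 × Q_1Q_3 = (-30, -5, -25).
Using Q_1: P_1 has equation -30x - 5y - 25z = 100.
sin θ = |n·v| / (|n||v|) = |-10| / (√1550 · √50) = 0.03592.
θ ≈ 2.06°.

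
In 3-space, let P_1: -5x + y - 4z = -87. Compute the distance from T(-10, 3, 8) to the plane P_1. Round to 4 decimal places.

16.6648

n·T − d = (-5)·(-10) + (1)·(3) + (-4)·(8) − (-87) = 108; |n| = √42.
Distance = |108| / √42 = 108/√42 ≈ 16.6648.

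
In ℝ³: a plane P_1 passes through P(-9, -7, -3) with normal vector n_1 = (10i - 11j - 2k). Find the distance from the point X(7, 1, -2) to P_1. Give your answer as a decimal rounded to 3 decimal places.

4.667

P_1: n_1·r = n_1·P gives 10x - 11y - 2z = -7.
n·X − d = (10)·(7) + (-11)·(1) + (-2)·(-2) − (-7) = 70; |n| = √225.
Distance = |70| / √225 = 70/√225 ≈ 4.667.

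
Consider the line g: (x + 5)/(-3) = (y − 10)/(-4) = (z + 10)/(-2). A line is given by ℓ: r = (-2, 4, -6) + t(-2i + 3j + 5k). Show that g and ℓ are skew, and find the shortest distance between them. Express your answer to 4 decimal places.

g has direction (-3, -4, -2) through (-5, 10, -10).
Common perpendicular direction n = (-3, -4, -2) × (-2, 3, 5) = (-14, 19, -17).
With w = (-2, 4, -6) − (-5, 10, -10) = (3, -6, 4), w · n = -224.
Since n ≠ 0 the lines are not parallel, and w · n = -224 ≠ 0 so they do not intersect; hence they are skew.
Distance = |w · n| / |n| = |-224| / √846 ≈ 7.7013.

7.7013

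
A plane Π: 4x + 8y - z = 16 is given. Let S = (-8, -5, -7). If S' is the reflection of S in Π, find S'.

λ = (n·S − d)/|n|² = (-65 − 16)/81 = -1.
Reflection = S − 2λn = (-8, -5, -7) − (-2)·(4, 8, -1) = (0, 11, -9).

(0, 11, -9)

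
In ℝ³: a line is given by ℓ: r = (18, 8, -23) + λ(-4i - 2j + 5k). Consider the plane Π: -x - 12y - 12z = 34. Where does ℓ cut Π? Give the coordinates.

Substitute r = (18, 8, -23) + t(-4, -2, 5) into the plane: 162 + (-32)t = 34, so t = 4.
Intersection: (18, 8, -23) + 4·(-4, -2, 5) = (2, 0, -3).

(2, 0, -3)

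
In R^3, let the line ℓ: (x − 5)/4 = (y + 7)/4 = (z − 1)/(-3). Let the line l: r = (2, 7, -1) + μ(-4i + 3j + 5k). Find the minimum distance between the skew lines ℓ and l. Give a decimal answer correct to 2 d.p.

6.20

ℓ has direction (4, 4, -3) through (5, -7, 1).
Common perpendicular direction n = (4, 4, -3) × (-4, 3, 5) = (29, -8, 28).
With w = (2, 7, -1) − (5, -7, 1) = (-3, 14, -2), w · n = -255.
Distance = |w · n| / |n| = |-255| / √1689 ≈ 6.20.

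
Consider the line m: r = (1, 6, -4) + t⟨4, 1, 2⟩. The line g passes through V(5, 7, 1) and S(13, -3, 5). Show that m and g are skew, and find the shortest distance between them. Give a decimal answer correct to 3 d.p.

2.683

A direction vector for g is S − V = (8, -10, 4).
Common perpendicular direction n = (4, 1, 2) × (8, -10, 4) = (24, 0, -48).
With w = (5, 7, 1) − (1, 6, -4) = (4, 1, 5), w · n = -144.
Since n ≠ 0 the lines are not parallel, and w · n = -144 ≠ 0 so they do not intersect; hence they are skew.
Distance = |w · n| / |n| = |-144| / √2880 ≈ 2.683.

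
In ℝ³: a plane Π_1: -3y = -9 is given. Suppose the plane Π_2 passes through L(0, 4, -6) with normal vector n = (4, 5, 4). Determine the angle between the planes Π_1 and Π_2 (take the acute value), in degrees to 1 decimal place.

Π_2: n·r = n·L gives 4x + 5y + 4z = -4.
cos θ = |n₁·n₂| / (|n₁||n₂|) = |-15| / (√9 · √57).
θ = arccos(0.66227) ≈ 48.5°.

48.5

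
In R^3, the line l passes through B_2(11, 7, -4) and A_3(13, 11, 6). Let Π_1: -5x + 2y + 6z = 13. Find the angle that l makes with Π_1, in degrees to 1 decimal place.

41.1

A direction vector for l is A_3 − B_2 = (2, 4, 10).
sin θ = |n·v| / (|n||v|) = |58| / (√65 · √120) = 0.65672.
θ ≈ 41.1°.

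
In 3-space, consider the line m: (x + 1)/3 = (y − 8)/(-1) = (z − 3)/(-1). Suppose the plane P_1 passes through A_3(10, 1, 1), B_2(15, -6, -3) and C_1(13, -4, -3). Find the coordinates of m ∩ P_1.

(5, 6, 1)

m has direction (3, -1, -1) through (-1, 8, 3).
A_3B_2 = (5, -7, -4), A_3C_1 = (3, -5, -4); a normal to P_1 is A_3B_2 × A_3C_1 = (8, 8, -4).
Using A_3: P_1 has equation 8x + 8y - 4z = 84.
Substitute r = (-1, 8, 3) + t(3, -1, -1) into the plane: 44 + 20t = 84, so t = 2.
Intersection: (-1, 8, 3) + 2·(3, -1, -1) = (5, 6, 1).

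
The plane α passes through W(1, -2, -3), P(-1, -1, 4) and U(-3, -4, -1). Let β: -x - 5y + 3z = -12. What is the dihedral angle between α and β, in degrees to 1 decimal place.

43.7

WP = (-2, 1, 7), WU = (-4, -2, 2); a normal to α is WP × WU = (16, -24, 8).
Using W: α has equation 16x - 24y + 8z = 40.
cos θ = |n₁·n₂| / (|n₁||n₂|) = |128| / (√896 · √35).
θ = arccos(0.72281) ≈ 43.7°.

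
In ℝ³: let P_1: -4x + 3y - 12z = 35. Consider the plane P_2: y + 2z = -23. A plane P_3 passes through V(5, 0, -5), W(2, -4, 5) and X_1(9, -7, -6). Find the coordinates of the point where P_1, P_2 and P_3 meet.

VW = (-3, -4, 10), VX_1 = (4, -7, -1); a normal to P_3 is VW × VX_1 = (74, 37, 37).
Using V: P_3 has equation 74x + 37y + 37z = 185.
Solving the 3×3 linear system -4x + 3y - 12z = 35, y + 2z = -23, 74x + 37y + 37z = 185 (e.g. by elimination or Cramer's rule, determinant = 1480) gives (10, -7, -8).

(10, -7, -8)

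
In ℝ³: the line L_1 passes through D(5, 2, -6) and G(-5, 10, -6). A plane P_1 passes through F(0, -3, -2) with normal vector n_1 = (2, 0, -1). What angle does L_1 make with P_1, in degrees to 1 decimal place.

A direction vector for L_1 is G − D = (-10, 8, 0).
P_1: n_1·r = n_1·F gives 2x - z = 2.
sin θ = |n·v| / (|n||v|) = |-20| / (√5 · √164) = 0.69843.
θ ≈ 44.3°.

44.3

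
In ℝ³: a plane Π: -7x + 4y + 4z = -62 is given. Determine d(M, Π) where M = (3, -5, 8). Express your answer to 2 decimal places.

5.89

n·M − d = (-7)·(3) + (4)·(-5) + (4)·(8) − (-62) = 53; |n| = √81.
Distance = |53| / √81 = 53/√81 ≈ 5.89.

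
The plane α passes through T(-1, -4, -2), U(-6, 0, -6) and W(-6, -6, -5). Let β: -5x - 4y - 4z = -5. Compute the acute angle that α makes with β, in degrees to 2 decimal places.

TU = (-5, 4, -4), TW = (-5, -2, -3); a normal to α is TU × TW = (-20, 5, 30).
Using T: α has equation -20x + 5y + 30z = -60.
cos θ = |n₁·n₂| / (|n₁||n₂|) = |-40| / (√1325 · √57).
θ = arccos(0.14555) ≈ 81.63°.

81.63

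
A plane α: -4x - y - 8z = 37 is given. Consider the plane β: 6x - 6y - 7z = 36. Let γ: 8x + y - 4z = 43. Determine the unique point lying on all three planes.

(2, 3, -6)

Solving the 3×3 linear system -4x - y - 8z = 37, 6x - 6y - 7z = 36, 8x + y - 4z = 43 (e.g. by elimination or Cramer's rule, determinant = -524) gives (2, 3, -6).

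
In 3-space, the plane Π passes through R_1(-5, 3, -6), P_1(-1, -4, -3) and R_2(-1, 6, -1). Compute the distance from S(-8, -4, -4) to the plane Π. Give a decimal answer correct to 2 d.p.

R_1P_1 = (4, -7, 3), R_1R_2 = (4, 3, 5); a normal to Π is R_1P_1 × R_1R_2 = (-44, -8, 40).
Using R_1: Π has equation -44x - 8y + 40z = -44.
n·S − d = (-44)·(-8) + (-8)·(-4) + (40)·(-4) − (-44) = 268; |n| = √3600.
Distance = |268| / √3600 = 268/√3600 ≈ 4.47.

4.47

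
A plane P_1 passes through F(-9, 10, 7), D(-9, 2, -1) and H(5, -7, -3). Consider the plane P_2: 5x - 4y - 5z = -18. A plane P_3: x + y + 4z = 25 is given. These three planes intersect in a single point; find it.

(3, 2, 5)

FD = (0, -8, -8), FH = (14, -17, -10); a normal to P_1 is FD × FH = (-56, -112, 112).
Using F: P_1 has equation -56x - 112y + 112z = 168.
Solving the 3×3 linear system -56x - 112y + 112z = 168, 5x - 4y - 5z = -18, x + y + 4z = 25 (e.g. by elimination or Cramer's rule, determinant = 4424) gives (3, 2, 5).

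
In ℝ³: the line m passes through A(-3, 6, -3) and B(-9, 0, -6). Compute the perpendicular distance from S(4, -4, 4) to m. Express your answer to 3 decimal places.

14.067

A direction vector for m is B − A = (-6, -6, -3).
Taking (-3, 6, -3) on m with direction v = (-6, -6, -3): w = S − (-3, 6, -3) = (7, -10, 7), and w × v = (72, -21, -102).
Distance = |w × v| / |v| = √16029 / √81 ≈ 14.067.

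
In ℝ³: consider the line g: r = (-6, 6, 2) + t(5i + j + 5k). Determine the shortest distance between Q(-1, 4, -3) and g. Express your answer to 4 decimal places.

Taking (-6, 6, 2) on g with direction v = (5, 1, 5): w = Q − (-6, 6, 2) = (5, -2, -5), and w × v = (-5, -50, 15).
Distance = |w × v| / |v| = √2750 / √51 ≈ 7.3431.

7.3431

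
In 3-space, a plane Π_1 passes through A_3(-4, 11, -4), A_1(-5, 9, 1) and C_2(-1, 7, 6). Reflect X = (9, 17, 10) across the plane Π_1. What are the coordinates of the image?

A_3A_1 = (-1, -2, 5), A_3C_2 = (3, -4, 10); a normal to Π_1 is A_3A_1 × A_3C_2 = (0, 25, 10).
Using A_3: Π_1 has equation 25y + 10z = 235.
λ = (n·X − d)/|n|² = (525 − 235)/725 = 2/5.
Reflection = X − 2λn = (9, 17, 10) − (4/5)·(0, 25, 10) = (9, -3, 2).

(9, -3, 2)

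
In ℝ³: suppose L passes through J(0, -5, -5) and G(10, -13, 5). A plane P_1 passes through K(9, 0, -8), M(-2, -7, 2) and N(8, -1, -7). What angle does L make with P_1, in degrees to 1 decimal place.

48.4

A direction vector for L is G − J = (10, -8, 10).
KM = (-11, -7, 10), KN = (-1, -1, 1); a normal to P_1 is KM × KN = (3, 1, 4).
Using K: P_1 has equation 3x + y + 4z = -5.
sin θ = |n·v| / (|n||v|) = |62| / (√26 · √264) = 0.74835.
θ ≈ 48.4°.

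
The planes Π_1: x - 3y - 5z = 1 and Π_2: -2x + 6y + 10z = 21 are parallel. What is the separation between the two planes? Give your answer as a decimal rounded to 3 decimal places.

1.944

Rescale Π_2 by 1/(-2): x - 3y - 5z = -21/2. Then distance = |1 − (-21/2)| / √35 ≈ 1.944.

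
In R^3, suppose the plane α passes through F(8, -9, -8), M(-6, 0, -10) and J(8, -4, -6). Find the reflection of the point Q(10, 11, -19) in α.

FM = (-14, 9, -2), FJ = (0, 5, 2); a normal to α is FM × FJ = (28, 28, -70).
Using F: α has equation 28x + 28y - 70z = 532.
λ = (n·Q − d)/|n|² = (1918 − 532)/6468 = 3/14.
Reflection = Q − 2λn = (10, 11, -19) − (3/7)·(28, 28, -70) = (-2, -1, 11).

(-2, -1, 11)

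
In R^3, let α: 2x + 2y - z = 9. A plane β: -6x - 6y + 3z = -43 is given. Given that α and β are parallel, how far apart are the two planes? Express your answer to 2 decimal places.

1.78

Rescale β by 1/(-3): 2x + 2y - z = 43/3. Then distance = |9 − (43/3)| / √9 ≈ 1.78.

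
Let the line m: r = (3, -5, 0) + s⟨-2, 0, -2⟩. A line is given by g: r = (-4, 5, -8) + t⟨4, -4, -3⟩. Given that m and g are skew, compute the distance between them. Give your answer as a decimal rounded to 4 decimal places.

Common perpendicular direction n = (-2, 0, -2) × (4, -4, -3) = (-8, -14, 8).
With w = (-4, 5, -8) − (3, -5, 0) = (-7, 10, -8), w · n = -148.
Distance = |w · n| / |n| = |-148| / √324 ≈ 8.2222.

8.2222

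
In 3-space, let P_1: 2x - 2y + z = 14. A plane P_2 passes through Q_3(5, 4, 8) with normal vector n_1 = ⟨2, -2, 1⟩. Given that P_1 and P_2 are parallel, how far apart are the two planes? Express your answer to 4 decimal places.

1.3333

P_2: n_1·r = n_1·Q_3 gives 2x - 2y + z = 10.
Same normal n = (2, -2, 1) with |n| = √9; distance = |14 − 10| / |n| = 4/√9 ≈ 1.3333.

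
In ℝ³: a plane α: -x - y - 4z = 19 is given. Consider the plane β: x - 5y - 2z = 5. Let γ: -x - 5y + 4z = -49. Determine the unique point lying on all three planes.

Solving the 3×3 linear system -x - y - 4z = 19, x - 5y - 2z = 5, -x - 5y + 4z = -49 (e.g. by elimination or Cramer's rule, determinant = 72) gives (6, 3, -7).

(6, 3, -7)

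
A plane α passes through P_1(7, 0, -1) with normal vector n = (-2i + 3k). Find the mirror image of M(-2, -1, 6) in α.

α: n·r = n·P_1 gives -2x + 3z = -17.
λ = (n·M − d)/|n|² = (22 − (-17))/13 = 3.
Reflection = M − 2λn = (-2, -1, 6) − 6·(-2, 0, 3) = (10, -1, -12).

(10, -1, -12)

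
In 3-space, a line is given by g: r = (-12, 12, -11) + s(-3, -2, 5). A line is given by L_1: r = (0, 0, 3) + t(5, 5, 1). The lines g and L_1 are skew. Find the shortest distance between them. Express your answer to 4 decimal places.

18.6142

Common perpendicular direction n = (-3, -2, 5) × (5, 5, 1) = (-27, 28, -5).
With w = (0, 0, 3) − (-12, 12, -11) = (12, -12, 14), w · n = -730.
Distance = |w · n| / |n| = |-730| / √1538 ≈ 18.6142.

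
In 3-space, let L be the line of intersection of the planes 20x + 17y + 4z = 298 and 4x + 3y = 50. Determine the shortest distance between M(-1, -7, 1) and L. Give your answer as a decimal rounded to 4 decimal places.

17.6411

Direction of L: (20, 17, 4) × (4, 3, 0) = (-12, 16, -8).
A point on L: solving the two plane equations with x = 8 gives (8, 6, 9).
Taking (8, 6, 9) on L with direction v = (-12, 16, -8): w = M − (8, 6, 9) = (-9, -13, -8), and w × v = (232, 24, -300).
Distance = |w × v| / |v| = √144400 / √464 ≈ 17.6411.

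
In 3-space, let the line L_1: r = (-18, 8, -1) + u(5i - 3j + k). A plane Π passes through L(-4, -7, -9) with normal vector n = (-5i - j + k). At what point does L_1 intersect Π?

(-3, -1, 2)

Π: n·r = n·L gives -5x - y + z = 18.
Substitute r = (-18, 8, -1) + t(5, -3, 1) into the plane: 81 + (-21)t = 18, so t = 3.
Intersection: (-18, 8, -1) + 3·(5, -3, 1) = (-3, -1, 2).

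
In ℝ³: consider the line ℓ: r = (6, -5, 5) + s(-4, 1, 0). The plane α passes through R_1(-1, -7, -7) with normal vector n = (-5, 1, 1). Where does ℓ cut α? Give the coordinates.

(2, -4, 5)

α: n·r = n·R_1 gives -5x + y + z = -9.
Substitute r = (6, -5, 5) + t(-4, 1, 0) into the plane: -30 + 21t = -9, so t = 1.
Intersection: (6, -5, 5) + 1·(-4, 1, 0) = (2, -4, 5).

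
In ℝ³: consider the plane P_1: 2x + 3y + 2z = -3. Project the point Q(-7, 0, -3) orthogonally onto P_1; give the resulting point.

Foot = Q − λn with λ = (n·Q − d)/|n|² = (-20 − (-3))/17 = -1.
Foot = (-7, 0, -3) − (-1)·(2, 3, 2) = (-5, 3, -1).

(-5, 3, -1)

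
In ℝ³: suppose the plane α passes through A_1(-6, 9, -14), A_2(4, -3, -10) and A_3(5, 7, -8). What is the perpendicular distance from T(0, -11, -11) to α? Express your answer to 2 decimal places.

2.09

A_1A_2 = (10, -12, 4), A_1A_3 = (11, -2, 6); a normal to α is A_1A_2 × A_1A_3 = (-64, -16, 112).
Using A_1: α has equation -64x - 16y + 112z = -1328.
n·T − d = (-64)·(0) + (-16)·(-11) + (112)·(-11) − (-1328) = 272; |n| = √16896.
Distance = |272| / √16896 = 272/√16896 ≈ 2.09.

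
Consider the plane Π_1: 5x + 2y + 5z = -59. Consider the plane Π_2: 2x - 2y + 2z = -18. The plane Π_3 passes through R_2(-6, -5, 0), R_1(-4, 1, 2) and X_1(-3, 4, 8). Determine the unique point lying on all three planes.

R_2R_1 = (2, 6, 2), R_2X_1 = (3, 9, 8); a normal to Π_3 is R_2R_1 × R_2X_1 = (30, -10, 0).
Using R_2: Π_3 has equation 30x - 10y = -130.
Solving the 3×3 linear system 5x + 2y + 5z = -59, 2x - 2y + 2z = -18, 30x - 10y = -130 (e.g. by elimination or Cramer's rule, determinant = 420) gives (-5, -2, -6).

(-5, -2, -6)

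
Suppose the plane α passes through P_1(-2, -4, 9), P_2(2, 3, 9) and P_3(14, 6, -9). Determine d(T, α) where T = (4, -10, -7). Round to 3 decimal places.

0.222

P_1P_2 = (4, 7, 0), P_1P_3 = (16, 10, -18); a normal to α is P_1P_2 × P_1P_3 = (-126, 72, -72).
Using P_1: α has equation -126x + 72y - 72z = -684.
n·T − d = (-126)·(4) + (72)·(-10) + (-72)·(-7) − (-684) = -36; |n| = √26244.
Distance = |-36| / √26244 = 36/√26244 ≈ 0.222.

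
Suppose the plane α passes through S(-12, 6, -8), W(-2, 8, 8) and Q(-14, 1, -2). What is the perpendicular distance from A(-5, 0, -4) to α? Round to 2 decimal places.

7.33

SW = (10, 2, 16), SQ = (-2, -5, 6); a normal to α is SW × SQ = (92, -92, -46).
Using S: α has equation 92x - 92y - 46z = -1288.
n·A − d = (92)·(-5) + (-92)·(0) + (-46)·(-4) − (-1288) = 1012; |n| = √19044.
Distance = |1012| / √19044 = 1012/√19044 ≈ 7.33.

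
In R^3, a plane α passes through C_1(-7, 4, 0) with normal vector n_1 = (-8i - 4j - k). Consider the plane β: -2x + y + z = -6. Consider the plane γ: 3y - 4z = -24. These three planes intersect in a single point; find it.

(-1, -8, 0)

α: n_1·r = n_1·C_1 gives -8x - 4y - z = 40.
Solving the 3×3 linear system -8x - 4y - z = 40, -2x + y + z = -6, 3y - 4z = -24 (e.g. by elimination or Cramer's rule, determinant = 94) gives (-1, -8, 0).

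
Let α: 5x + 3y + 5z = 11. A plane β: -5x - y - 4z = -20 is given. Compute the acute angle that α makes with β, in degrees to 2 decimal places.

15.37

cos θ = |n₁·n₂| / (|n₁||n₂|) = |-48| / (√59 · √42).
θ = arccos(0.96425) ≈ 15.37°.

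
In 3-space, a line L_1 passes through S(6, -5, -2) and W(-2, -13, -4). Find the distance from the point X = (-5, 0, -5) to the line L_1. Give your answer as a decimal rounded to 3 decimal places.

11.529

A direction vector for L_1 is W − S = (-8, -8, -2).
Taking (6, -5, -2) on L_1 with direction v = (-8, -8, -2): w = X − (6, -5, -2) = (-11, 5, -3), and w × v = (-34, 2, 128).
Distance = |w × v| / |v| = √17544 / √132 ≈ 11.529.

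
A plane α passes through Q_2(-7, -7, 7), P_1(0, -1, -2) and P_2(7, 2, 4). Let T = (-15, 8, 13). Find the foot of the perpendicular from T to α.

(-6, -7, 10)

Q_2P_1 = (7, 6, -9), Q_2P_2 = (14, 9, -3); a normal to α is Q_2P_1 × Q_2P_2 = (63, -105, -21).
Using Q_2: α has equation 63x - 105y - 21z = 147.
Foot = T − λn with λ = (n·T − d)/|n|² = (-2058 − 147)/15435 = -1/7.
Foot = (-15, 8, 13) − (-1/7)·(63, -105, -21) = (-6, -7, 10).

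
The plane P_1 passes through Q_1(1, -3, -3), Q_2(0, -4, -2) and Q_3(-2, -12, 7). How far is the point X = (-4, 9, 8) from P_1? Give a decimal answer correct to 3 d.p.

16.714

Q_1Q_2 = (-1, -1, 1), Q_1Q_3 = (-3, -9, 10); a normal to P_1 is Q_1Q_2 × Q_1Q_3 = (-1, 7, 6).
Using Q_1: P_1 has equation -x + 7y + 6z = -40.
n·X − d = (-1)·(-4) + (7)·(9) + (6)·(8) − (-40) = 155; |n| = √86.
Distance = |155| / √86 = 155/√86 ≈ 16.714.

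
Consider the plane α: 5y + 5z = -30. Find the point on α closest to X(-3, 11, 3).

(-3, 1, -7)

Foot = X − λn with λ = (n·X − d)/|n|² = (70 − (-30))/50 = 2.
Foot = (-3, 11, 3) − 2·(0, 5, 5) = (-3, 1, -7).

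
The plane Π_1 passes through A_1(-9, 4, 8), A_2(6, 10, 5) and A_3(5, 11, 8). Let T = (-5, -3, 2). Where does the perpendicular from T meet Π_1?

(-7, 1, 0)

A_1A_2 = (15, 6, -3), A_1A_3 = (14, 7, 0); a normal to Π_1 is A_1A_2 × A_1A_3 = (21, -42, 21).
Using A_1: Π_1 has equation 21x - 42y + 21z = -189.
Foot = T − λn with λ = (n·T − d)/|n|² = (63 − (-189))/2646 = 2/21.
Foot = (-5, -3, 2) − (2/21)·(21, -42, 21) = (-7, 1, 0).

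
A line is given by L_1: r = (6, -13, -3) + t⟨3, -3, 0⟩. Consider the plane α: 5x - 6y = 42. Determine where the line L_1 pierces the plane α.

Substitute r = (6, -13, -3) + t(3, -3, 0) into the plane: 108 + 33t = 42, so t = -2.
Intersection: (6, -13, -3) + (-2)·(3, -3, 0) = (0, -7, -3).

(0, -7, -3)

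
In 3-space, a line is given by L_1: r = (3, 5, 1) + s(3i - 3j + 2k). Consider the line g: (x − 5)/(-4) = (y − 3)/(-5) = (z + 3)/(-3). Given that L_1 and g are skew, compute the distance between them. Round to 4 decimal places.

4.3596

g has direction (-4, -5, -3) through (5, 3, -3).
Common perpendicular direction n = (3, -3, 2) × (-4, -5, -3) = (19, 1, -27).
With w = (5, 3, -3) − (3, 5, 1) = (2, -2, -4), w · n = 144.
Distance = |w · n| / |n| = |144| / √1091 ≈ 4.3596.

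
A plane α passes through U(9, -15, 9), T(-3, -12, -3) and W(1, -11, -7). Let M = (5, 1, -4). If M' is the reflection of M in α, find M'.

(5, -23, -10)

UT = (-12, 3, -12), UW = (-8, 4, -16); a normal to α is UT × UW = (0, -96, -24).
Using U: α has equation -96y - 24z = 1224.
λ = (n·M − d)/|n|² = (0 − 1224)/9792 = -1/8.
Reflection = M − 2λn = (5, 1, -4) − (-1/4)·(0, -96, -24) = (5, -23, -10).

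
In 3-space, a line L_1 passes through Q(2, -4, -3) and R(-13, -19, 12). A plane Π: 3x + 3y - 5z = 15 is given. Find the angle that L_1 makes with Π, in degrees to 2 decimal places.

75.58

A direction vector for L_1 is R − Q = (-15, -15, 15).
sin θ = |n·v| / (|n||v|) = |-165| / (√43 · √675) = 0.96850.
θ ≈ 75.58°.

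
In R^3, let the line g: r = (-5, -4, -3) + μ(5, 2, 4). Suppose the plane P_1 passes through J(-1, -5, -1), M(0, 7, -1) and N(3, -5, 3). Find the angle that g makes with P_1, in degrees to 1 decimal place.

5.0

JM = (1, 12, 0), JN = (4, 0, 4); a normal to P_1 is JM × JN = (48, -4, -48).
Using J: P_1 has equation 48x - 4y - 48z = 20.
sin θ = |n·v| / (|n||v|) = |40| / (√4624 · √45) = 0.08769.
θ ≈ 5.0°.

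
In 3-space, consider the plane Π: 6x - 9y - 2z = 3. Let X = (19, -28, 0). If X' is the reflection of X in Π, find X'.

(-17, 26, 12)

λ = (n·X − d)/|n|² = (366 − 3)/121 = 3.
Reflection = X − 2λn = (19, -28, 0) − 6·(6, -9, -2) = (-17, 26, 12).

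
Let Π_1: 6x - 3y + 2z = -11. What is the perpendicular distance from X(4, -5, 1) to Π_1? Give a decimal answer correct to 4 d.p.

7.4286

n·X − d = (6)·(4) + (-3)·(-5) + (2)·(1) − (-11) = 52; |n| = √49.
Distance = |52| / √49 = 52/√49 ≈ 7.4286.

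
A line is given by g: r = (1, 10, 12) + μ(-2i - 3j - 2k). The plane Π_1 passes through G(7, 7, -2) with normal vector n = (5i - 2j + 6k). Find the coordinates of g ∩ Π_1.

(-5, 1, 6)

Π_1: n·r = n·G gives 5x - 2y + 6z = 9.
Substitute r = (1, 10, 12) + t(-2, -3, -2) into the plane: 57 + (-16)t = 9, so t = 3.
Intersection: (1, 10, 12) + 3·(-2, -3, -2) = (-5, 1, 6).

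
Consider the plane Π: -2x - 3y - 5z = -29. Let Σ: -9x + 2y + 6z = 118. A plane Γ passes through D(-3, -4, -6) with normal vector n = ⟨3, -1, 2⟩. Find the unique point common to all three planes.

(-8, 5, 6)

Γ: n·r = n·D gives 3x - y + 2z = -17.
Solving the 3×3 linear system -2x - 3y - 5z = -29, -9x + 2y + 6z = 118, 3x - y + 2z = -17 (e.g. by elimination or Cramer's rule, determinant = -143) gives (-8, 5, 6).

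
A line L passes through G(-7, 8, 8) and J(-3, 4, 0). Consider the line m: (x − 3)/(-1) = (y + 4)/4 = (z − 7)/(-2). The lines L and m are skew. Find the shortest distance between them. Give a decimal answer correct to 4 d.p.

A direction vector for L is J − G = (4, -4, -8).
m has direction (-1, 4, -2) through (3, -4, 7).
Common perpendicular direction n = (4, -4, -8) × (-1, 4, -2) = (40, 16, 12).
With w = (3, -4, 7) − (-7, 8, 8) = (10, -12, -1), w · n = 196.
Distance = |w · n| / |n| = |196| / √2000 ≈ 4.3827.

4.3827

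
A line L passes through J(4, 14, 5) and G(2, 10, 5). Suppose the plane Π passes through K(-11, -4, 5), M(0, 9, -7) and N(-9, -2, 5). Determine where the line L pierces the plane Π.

(1, 8, 5)

A direction vector for L is G − J = (-2, -4, 0).
KM = (11, 13, -12), KN = (2, 2, 0); a normal to Π is KM × KN = (24, -24, -4).
Using K: Π has equation 24x - 24y - 4z = -188.
Substitute r = (4, 14, 5) + t(-2, -4, 0) into the plane: -260 + 48t = -188, so t = 3/2.
Intersection: (4, 14, 5) + (3/2)·(-2, -4, 0) = (1, 8, 5).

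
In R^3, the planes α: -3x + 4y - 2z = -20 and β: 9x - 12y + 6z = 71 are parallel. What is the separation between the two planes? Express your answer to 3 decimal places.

0.681

Rescale β by 1/(-3): -3x + 4y - 2z = -71/3. Then distance = |-20 − (-71/3)| / √29 ≈ 0.681.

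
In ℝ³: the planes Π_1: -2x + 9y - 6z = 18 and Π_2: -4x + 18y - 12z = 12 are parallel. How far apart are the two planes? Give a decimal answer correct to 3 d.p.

Rescale Π_2 by 1/2: -2x + 9y - 6z = 6. Then distance = |18 − 6| / √121 ≈ 1.091.

1.091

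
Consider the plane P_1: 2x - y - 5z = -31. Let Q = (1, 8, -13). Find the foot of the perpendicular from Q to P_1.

Foot = Q − λn with λ = (n·Q − d)/|n|² = (59 − (-31))/30 = 3.
Foot = (1, 8, -13) − 3·(2, -1, -5) = (-5, 11, 2).

(-5, 11, 2)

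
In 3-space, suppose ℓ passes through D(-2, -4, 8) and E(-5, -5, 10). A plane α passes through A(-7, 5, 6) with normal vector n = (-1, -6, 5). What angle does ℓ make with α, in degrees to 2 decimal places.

A direction vector for ℓ is E − D = (-3, -1, 2).
α: n·r = n·A gives -x - 6y + 5z = 7.
sin θ = |n·v| / (|n||v|) = |19| / (√62 · √14) = 0.64490.
θ ≈ 40.16°.

40.16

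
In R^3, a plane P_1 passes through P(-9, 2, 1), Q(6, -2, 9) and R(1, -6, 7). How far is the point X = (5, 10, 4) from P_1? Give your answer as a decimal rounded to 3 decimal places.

2.667

PQ = (15, -4, 8), PR = (10, -8, 6); a normal to P_1 is PQ × PR = (40, -10, -80).
Using P: P_1 has equation 40x - 10y - 80z = -460.
n·X − d = (40)·(5) + (-10)·(10) + (-80)·(4) − (-460) = 240; |n| = √8100.
Distance = |240| / √8100 = 240/√8100 ≈ 2.667.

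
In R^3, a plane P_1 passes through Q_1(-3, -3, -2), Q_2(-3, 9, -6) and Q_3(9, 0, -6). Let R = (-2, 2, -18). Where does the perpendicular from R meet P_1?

Q_1Q_2 = (0, 12, -4), Q_1Q_3 = (12, 3, -4); a normal to P_1 is Q_1Q_2 × Q_1Q_3 = (-36, -48, -144).
Using Q_1: P_1 has equation -36x - 48y - 144z = 540.
Foot = R − λn with λ = (n·R − d)/|n|² = (2568 − 540)/24336 = 1/12.
Foot = (-2, 2, -18) − (1/12)·(-36, -48, -144) = (1, 6, -6).

(1, 6, -6)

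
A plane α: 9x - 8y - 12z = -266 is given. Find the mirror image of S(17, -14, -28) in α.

λ = (n·S − d)/|n|² = (601 − (-266))/289 = 3.
Reflection = S − 2λn = (17, -14, -28) − 6·(9, -8, -12) = (-37, 34, 44).

(-37, 34, 44)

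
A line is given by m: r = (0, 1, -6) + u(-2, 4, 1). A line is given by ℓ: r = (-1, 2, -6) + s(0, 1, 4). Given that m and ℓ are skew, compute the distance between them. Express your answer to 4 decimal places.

0.4089

Common perpendicular direction n = (-2, 4, 1) × (0, 1, 4) = (15, 8, -2).
With w = (-1, 2, -6) − (0, 1, -6) = (-1, 1, 0), w · n = -7.
Distance = |w · n| / |n| = |-7| / √293 ≈ 0.4089.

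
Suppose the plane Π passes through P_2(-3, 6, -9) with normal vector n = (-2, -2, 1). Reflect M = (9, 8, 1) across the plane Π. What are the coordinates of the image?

(1, 0, 5)

Π: n·r = n·P_2 gives -2x - 2y + z = -15.
λ = (n·M − d)/|n|² = (-33 − (-15))/9 = -2.
Reflection = M − 2λn = (9, 8, 1) − (-4)·(-2, -2, 1) = (1, 0, 5).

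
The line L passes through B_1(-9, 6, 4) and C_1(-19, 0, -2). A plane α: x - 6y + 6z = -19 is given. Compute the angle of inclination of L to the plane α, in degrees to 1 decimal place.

5.1

A direction vector for L is C_1 − B_1 = (-10, -6, -6).
sin θ = |n·v| / (|n||v|) = |-10| / (√73 · √172) = 0.08924.
θ ≈ 5.1°.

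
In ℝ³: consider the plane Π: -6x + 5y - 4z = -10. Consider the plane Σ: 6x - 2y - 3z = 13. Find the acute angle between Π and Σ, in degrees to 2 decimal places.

cos θ = |n₁·n₂| / (|n₁||n₂|) = |-34| / (√77 · √49).
θ = arccos(0.55352) ≈ 56.39°.

56.39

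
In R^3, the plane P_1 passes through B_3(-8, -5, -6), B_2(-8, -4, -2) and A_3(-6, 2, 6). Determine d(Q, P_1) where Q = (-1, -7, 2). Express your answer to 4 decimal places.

8.0000

B_3B_2 = (0, 1, 4), B_3A_3 = (2, 7, 12); a normal to P_1 is B_3B_2 × B_3A_3 = (-16, 8, -2).
Using B_3: P_1 has equation -16x + 8y - 2z = 100.
n·Q − d = (-16)·(-1) + (8)·(-7) + (-2)·(2) − 100 = -144; |n| = √324.
Distance = |-144| / √324 = 144/√324 ≈ 8.0000.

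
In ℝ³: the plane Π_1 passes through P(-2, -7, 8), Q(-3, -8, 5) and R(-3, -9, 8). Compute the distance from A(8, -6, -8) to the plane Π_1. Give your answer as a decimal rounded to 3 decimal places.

10.763

PQ = (-1, -1, -3), PR = (-1, -2, 0); a normal to Π_1 is PQ × PR = (-6, 3, 1).
Using P: Π_1 has equation -6x + 3y + z = -1.
n·A − d = (-6)·(8) + (3)·(-6) + (1)·(-8) − (-1) = -73; |n| = √46.
Distance = |-73| / √46 = 73/√46 ≈ 10.763.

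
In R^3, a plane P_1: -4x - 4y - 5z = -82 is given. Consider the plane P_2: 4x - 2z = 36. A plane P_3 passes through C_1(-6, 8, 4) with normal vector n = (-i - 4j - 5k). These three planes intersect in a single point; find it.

P_3: n·r = n·C_1 gives -x - 4y - 5z = -46.
Solving the 3×3 linear system -4x - 4y - 5z = -82, 4x - 2z = 36, -x - 4y - 5z = -46 (e.g. by elimination or Cramer's rule, determinant = 24) gives (12, 1, 6).

(12, 1, 6)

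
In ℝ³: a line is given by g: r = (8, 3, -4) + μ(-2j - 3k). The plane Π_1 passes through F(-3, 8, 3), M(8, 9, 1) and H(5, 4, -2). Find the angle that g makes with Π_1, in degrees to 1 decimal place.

FM = (11, 1, -2), FH = (8, -4, -5); a normal to Π_1 is FM × FH = (-13, 39, -52).
Using F: Π_1 has equation -13x + 39y - 52z = 195.
sin θ = |n·v| / (|n||v|) = |78| / (√4394 · √13) = 0.32636.
θ ≈ 19.0°.

19.0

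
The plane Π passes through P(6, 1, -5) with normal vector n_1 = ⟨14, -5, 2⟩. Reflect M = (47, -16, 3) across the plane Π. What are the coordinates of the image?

Π: n_1·r = n_1·P gives 14x - 5y + 2z = 69.
λ = (n·M − d)/|n|² = (744 − 69)/225 = 3.
Reflection = M − 2λn = (47, -16, 3) − 6·(14, -5, 2) = (-37, 14, -9).

(-37, 14, -9)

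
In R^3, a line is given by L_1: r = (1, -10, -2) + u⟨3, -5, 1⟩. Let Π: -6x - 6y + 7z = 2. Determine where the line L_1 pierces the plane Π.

Substitute r = (1, -10, -2) + t(3, -5, 1) into the plane: 40 + 19t = 2, so t = -2.
Intersection: (1, -10, -2) + (-2)·(3, -5, 1) = (-5, 0, -4).

(-5, 0, -4)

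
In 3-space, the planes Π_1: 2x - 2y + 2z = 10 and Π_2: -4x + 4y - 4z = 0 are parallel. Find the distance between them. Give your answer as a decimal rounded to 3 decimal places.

Rescale Π_2 by 1/(-2): 2x - 2y + 2z = 0. Then distance = |10 − 0| / √12 ≈ 2.887.

2.887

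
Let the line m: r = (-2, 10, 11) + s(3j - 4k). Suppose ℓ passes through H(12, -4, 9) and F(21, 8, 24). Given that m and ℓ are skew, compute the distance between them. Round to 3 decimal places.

A direction vector for ℓ is F − H = (9, 12, 15).
Common perpendicular direction n = (0, 3, -4) × (9, 12, 15) = (93, -36, -27).
With w = (12, -4, 9) − (-2, 10, 11) = (14, -14, -2), w · n = 1860.
Distance = |w · n| / |n| = |1860| / √10674 ≈ 18.003.

18.003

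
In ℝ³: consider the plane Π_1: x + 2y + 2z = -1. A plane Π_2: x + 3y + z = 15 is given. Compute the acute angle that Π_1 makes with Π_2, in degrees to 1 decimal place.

25.2

cos θ = |n₁·n₂| / (|n₁||n₂|) = |9| / (√9 · √11).
θ = arccos(0.90453) ≈ 25.2°.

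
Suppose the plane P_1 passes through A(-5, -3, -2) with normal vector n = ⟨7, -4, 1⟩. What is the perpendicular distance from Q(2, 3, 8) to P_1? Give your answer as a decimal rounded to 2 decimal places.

4.31

P_1: n·r = n·A gives 7x - 4y + z = -25.
n·Q − d = (7)·(2) + (-4)·(3) + (1)·(8) − (-25) = 35; |n| = √66.
Distance = |35| / √66 = 35/√66 ≈ 4.31.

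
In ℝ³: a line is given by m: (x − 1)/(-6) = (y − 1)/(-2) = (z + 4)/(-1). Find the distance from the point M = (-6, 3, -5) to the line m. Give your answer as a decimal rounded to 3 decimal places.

4.111

m has direction (-6, -2, -1) through (1, 1, -4).
Taking (1, 1, -4) on m with direction v = (-6, -2, -1): w = M − (1, 1, -4) = (-7, 2, -1), and w × v = (-4, -1, 26).
Distance = |w × v| / |v| = √693 / √41 ≈ 4.111.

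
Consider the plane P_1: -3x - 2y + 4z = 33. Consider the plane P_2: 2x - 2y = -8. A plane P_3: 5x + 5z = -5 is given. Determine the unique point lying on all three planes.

(-5, -1, 4)

Solving the 3×3 linear system -3x - 2y + 4z = 33, 2x - 2y = -8, 5x + 5z = -5 (e.g. by elimination or Cramer's rule, determinant = 90) gives (-5, -1, 4).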